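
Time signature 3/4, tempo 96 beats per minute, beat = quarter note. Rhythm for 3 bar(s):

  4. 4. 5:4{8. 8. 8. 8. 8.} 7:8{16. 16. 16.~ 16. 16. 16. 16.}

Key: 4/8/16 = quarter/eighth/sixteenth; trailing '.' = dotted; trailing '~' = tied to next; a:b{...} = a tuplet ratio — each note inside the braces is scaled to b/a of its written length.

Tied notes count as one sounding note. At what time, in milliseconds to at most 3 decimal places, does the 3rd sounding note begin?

note 3 onset = 3b = 1875.0ms

1. 0.0ms @ 0 + 937.5ms (3/2)
2. 937.5ms @ 3/2 + 937.5ms (3/2)
3. 1875.0ms @ 3 + 375.0ms (3/5)
4. 2250.0ms @ 18/5 + 375.0ms (3/5)
5. 2625.0ms @ 21/5 + 375.0ms (3/5)
6. 3000.0ms @ 24/5 + 375.0ms (3/5)
7. 3375.0ms @ 27/5 + 375.0ms (3/5)
8. 3750.0ms @ 6 + 267.857ms (3/7)
9. 4017.857ms @ 45/7 + 267.857ms (3/7)
10. 4285.714ms @ 48/7 + 535.714ms (6/7)
11. 4821.429ms @ 54/7 + 267.857ms (3/7)
12. 5089.286ms @ 57/7 + 267.857ms (3/7)
13. 5357.143ms @ 60/7 + 267.857ms (3/7)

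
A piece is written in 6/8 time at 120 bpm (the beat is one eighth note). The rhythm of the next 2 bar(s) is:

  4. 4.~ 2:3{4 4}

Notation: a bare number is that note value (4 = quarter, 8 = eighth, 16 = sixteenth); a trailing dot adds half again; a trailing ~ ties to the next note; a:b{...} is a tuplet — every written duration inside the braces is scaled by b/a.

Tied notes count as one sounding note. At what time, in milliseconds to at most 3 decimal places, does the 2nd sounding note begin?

1. 0.0ms @ 0 + 1500.0ms (3)
2. 1500.0ms @ 3 + 3000.0ms (6)
3. 4500.0ms @ 9 + 1500.0ms (3)

note 2 onset = 3b = 1500.0ms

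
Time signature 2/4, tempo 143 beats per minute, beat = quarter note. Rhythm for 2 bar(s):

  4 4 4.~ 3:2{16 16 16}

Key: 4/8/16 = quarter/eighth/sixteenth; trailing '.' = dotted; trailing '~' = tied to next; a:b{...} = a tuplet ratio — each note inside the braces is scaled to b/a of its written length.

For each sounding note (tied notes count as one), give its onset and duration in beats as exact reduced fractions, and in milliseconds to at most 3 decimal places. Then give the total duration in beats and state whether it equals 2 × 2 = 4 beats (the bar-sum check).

1) 0.0ms=0b +419.58ms=1b
2) 419.58ms=1b +419.58ms=1b
3) 839.161ms=2b +699.301ms=5/3b
4) 1538.462ms=11/3b +69.93ms=1/6b
5) 1608.392ms=23/6b +69.93ms=1/6b
Σ=4b of 4 (143bpm 2/4) — PASS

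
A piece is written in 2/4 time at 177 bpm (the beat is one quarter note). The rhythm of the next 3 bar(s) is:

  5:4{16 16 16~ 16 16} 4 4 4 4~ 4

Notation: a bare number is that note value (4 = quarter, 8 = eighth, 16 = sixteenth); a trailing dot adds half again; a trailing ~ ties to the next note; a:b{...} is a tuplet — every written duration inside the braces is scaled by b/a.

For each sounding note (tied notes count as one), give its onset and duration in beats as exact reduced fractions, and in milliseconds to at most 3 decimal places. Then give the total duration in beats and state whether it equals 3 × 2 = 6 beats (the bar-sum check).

1) 0.0ms=0b +67.797ms=1/5b
2) 67.797ms=1/5b +67.797ms=1/5b
3) 135.593ms=2/5b +135.593ms=2/5b
4) 271.186ms=4/5b +67.797ms=1/5b
5) 338.983ms=1b +338.983ms=1b
6) 677.966ms=2b +338.983ms=1b
7) 1016.949ms=3b +338.983ms=1b
8) 1355.932ms=4b +677.966ms=2b
Σ=6b of 6 (177bpm 2/4) — PASS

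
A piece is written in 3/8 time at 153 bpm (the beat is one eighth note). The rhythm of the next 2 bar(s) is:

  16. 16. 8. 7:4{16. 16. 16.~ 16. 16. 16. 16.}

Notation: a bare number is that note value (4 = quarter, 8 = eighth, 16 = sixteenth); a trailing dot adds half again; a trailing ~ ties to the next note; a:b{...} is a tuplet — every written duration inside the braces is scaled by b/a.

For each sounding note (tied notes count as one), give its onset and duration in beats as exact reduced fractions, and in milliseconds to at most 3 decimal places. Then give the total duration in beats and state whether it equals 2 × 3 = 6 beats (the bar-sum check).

1) 0.0ms=0b +294.118ms=3/4b
2) 294.118ms=3/4b +294.118ms=3/4b
3) 588.235ms=3/2b +588.235ms=3/2b
4) 1176.471ms=3b +168.067ms=3/7b
5) 1344.538ms=24/7b +168.067ms=3/7b
6) 1512.605ms=27/7b +336.134ms=6/7b
7) 1848.739ms=33/7b +168.067ms=3/7b
8) 2016.807ms=36/7b +168.067ms=3/7b
9) 2184.874ms=39/7b +168.067ms=3/7b
Σ=6b of 6 (153bpm 3/8) — PASS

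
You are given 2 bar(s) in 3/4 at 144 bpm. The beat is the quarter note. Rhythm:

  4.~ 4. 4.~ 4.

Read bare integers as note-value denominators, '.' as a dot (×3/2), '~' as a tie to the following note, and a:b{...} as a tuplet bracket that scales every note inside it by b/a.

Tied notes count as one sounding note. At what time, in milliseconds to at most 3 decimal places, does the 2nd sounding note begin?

1. 0.0ms @ 0 + 1250.0ms (3)
2. 1250.0ms @ 3 + 1250.0ms (3)

note 2 onset = 3b = 1250.0ms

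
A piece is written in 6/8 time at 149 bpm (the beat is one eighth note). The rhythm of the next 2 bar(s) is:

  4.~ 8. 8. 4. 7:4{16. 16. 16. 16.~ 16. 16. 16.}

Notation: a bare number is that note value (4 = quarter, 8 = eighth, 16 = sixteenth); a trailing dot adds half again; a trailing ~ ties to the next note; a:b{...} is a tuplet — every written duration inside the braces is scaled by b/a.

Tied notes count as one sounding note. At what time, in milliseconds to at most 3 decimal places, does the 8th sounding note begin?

1. 0.0ms @ 0 + 1812.081ms (9/2)
2. 1812.081ms @ 9/2 + 604.027ms (3/2)
3. 2416.107ms @ 6 + 1208.054ms (3)
4. 3624.161ms @ 9 + 172.579ms (3/7)
5. 3796.74ms @ 66/7 + 172.579ms (3/7)
6. 3969.319ms @ 69/7 + 172.579ms (3/7)
7. 4141.898ms @ 72/7 + 345.158ms (6/7)
8. 4487.057ms @ 78/7 + 172.579ms (3/7)
9. 4659.636ms @ 81/7 + 172.579ms (3/7)

note 8 onset = 78/7b = 4487.057ms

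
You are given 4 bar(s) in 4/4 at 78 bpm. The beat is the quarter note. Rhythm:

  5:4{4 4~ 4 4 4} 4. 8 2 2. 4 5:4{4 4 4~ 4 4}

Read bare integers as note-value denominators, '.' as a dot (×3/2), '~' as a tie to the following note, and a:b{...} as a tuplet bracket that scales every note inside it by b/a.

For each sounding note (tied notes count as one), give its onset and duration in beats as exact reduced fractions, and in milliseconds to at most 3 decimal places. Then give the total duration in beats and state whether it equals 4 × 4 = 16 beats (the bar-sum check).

1) 0.0ms=0b +615.385ms=4/5b
2) 615.385ms=4/5b +1230.769ms=8/5b
3) 1846.154ms=12/5b +615.385ms=4/5b
4) 2461.538ms=16/5b +615.385ms=4/5b
5) 3076.923ms=4b +1153.846ms=3/2b
6) 4230.769ms=11/2b +384.615ms=1/2b
7) 4615.385ms=6b +1538.462ms=2b
8) 6153.846ms=8b +2307.692ms=3b
9) 8461.538ms=11b +769.231ms=1b
10) 9230.769ms=12b +615.385ms=4/5b
11) 9846.154ms=64/5b +615.385ms=4/5b
12) 10461.538ms=68/5b +1230.769ms=8/5b
13) 11692.308ms=76/5b +615.385ms=4/5b
Σ=16b of 16 (78bpm 4/4) — PASS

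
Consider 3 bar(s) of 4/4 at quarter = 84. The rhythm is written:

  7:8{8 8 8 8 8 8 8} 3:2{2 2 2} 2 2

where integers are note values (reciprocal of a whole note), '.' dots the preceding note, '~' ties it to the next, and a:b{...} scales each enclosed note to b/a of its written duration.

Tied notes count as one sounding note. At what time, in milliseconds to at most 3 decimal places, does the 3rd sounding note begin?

1. 0.0ms @ 0 + 408.163ms (4/7)
2. 408.163ms @ 4/7 + 408.163ms (4/7)
3. 816.327ms @ 8/7 + 408.163ms (4/7)
4. 1224.49ms @ 12/7 + 408.163ms (4/7)
5. 1632.653ms @ 16/7 + 408.163ms (4/7)
6. 2040.816ms @ 20/7 + 408.163ms (4/7)
7. 2448.98ms @ 24/7 + 408.163ms (4/7)
8. 2857.143ms @ 4 + 952.381ms (4/3)
9. 3809.524ms @ 16/3 + 952.381ms (4/3)
10. 4761.905ms @ 20/3 + 952.381ms (4/3)
11. 5714.286ms @ 8 + 1428.571ms (2)
12. 7142.857ms @ 10 + 1428.571ms (2)

note 3 onset = 8/7b = 816.327ms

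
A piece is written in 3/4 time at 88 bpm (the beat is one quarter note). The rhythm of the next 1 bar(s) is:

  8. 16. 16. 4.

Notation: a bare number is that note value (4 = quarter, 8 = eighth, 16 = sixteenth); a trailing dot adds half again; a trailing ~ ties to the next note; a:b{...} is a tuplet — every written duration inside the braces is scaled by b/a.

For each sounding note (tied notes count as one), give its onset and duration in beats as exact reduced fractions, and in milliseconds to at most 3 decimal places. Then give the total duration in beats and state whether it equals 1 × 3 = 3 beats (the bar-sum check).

1) 0.0ms=0b +511.364ms=3/4b
2) 511.364ms=3/4b +255.682ms=3/8b
3) 767.045ms=9/8b +255.682ms=3/8b
4) 1022.727ms=3/2b +1022.727ms=3/2b
Σ=3b of 3 (88bpm 3/4) — PASS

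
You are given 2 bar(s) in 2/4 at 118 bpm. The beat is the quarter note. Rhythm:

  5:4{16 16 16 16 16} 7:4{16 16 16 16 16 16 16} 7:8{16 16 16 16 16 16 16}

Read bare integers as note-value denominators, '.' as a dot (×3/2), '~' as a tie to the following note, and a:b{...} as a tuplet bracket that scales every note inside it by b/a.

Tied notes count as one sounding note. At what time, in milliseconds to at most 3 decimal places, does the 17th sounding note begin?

1. 0.0ms @ 0 + 101.695ms (1/5)
2. 101.695ms @ 1/5 + 101.695ms (1/5)
3. 203.39ms @ 2/5 + 101.695ms (1/5)
4. 305.085ms @ 3/5 + 101.695ms (1/5)
5. 406.78ms @ 4/5 + 101.695ms (1/5)
6. 508.475ms @ 1 + 72.639ms (1/7)
7. 581.114ms @ 8/7 + 72.639ms (1/7)
8. 653.753ms @ 9/7 + 72.639ms (1/7)
9. 726.392ms @ 10/7 + 72.639ms (1/7)
10. 799.031ms @ 11/7 + 72.639ms (1/7)
11. 871.671ms @ 12/7 + 72.639ms (1/7)
12. 944.31ms @ 13/7 + 72.639ms (1/7)
13. 1016.949ms @ 2 + 145.278ms (2/7)
14. 1162.228ms @ 16/7 + 145.278ms (2/7)
15. 1307.506ms @ 18/7 + 145.278ms (2/7)
16. 1452.785ms @ 20/7 + 145.278ms (2/7)
17. 1598.063ms @ 22/7 + 145.278ms (2/7)
18. 1743.341ms @ 24/7 + 145.278ms (2/7)
19. 1888.62ms @ 26/7 + 145.278ms (2/7)

note 17 onset = 22/7b = 1598.063ms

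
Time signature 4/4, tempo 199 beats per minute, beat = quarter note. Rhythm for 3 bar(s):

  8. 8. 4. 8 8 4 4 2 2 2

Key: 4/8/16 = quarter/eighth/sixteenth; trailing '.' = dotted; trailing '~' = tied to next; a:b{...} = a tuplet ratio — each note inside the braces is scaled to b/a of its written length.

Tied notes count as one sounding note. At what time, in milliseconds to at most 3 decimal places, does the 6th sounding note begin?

note 6 onset = 4b = 1206.03ms

1. 0.0ms @ 0 + 226.131ms (3/4)
2. 226.131ms @ 3/4 + 226.131ms (3/4)
3. 452.261ms @ 3/2 + 452.261ms (3/2)
4. 904.523ms @ 3 + 150.754ms (1/2)
5. 1055.276ms @ 7/2 + 150.754ms (1/2)
6. 1206.03ms @ 4 + 301.508ms (1)
7. 1507.538ms @ 5 + 301.508ms (1)
8. 1809.045ms @ 6 + 603.015ms (2)
9. 2412.06ms @ 8 + 603.015ms (2)
10. 3015.075ms @ 10 + 603.015ms (2)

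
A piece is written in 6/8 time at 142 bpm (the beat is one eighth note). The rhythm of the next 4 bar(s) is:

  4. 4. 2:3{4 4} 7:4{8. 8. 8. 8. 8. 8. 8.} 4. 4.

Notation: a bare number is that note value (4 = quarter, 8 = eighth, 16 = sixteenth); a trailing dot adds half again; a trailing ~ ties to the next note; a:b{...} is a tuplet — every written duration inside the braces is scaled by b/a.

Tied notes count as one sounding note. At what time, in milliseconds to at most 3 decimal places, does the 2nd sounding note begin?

1. 0.0ms @ 0 + 1267.606ms (3)
2. 1267.606ms @ 3 + 1267.606ms (3)
3. 2535.211ms @ 6 + 1267.606ms (3)
4. 3802.817ms @ 9 + 1267.606ms (3)
5. 5070.423ms @ 12 + 362.173ms (6/7)
6. 5432.596ms @ 90/7 + 362.173ms (6/7)
7. 5794.769ms @ 96/7 + 362.173ms (6/7)
8. 6156.942ms @ 102/7 + 362.173ms (6/7)
9. 6519.115ms @ 108/7 + 362.173ms (6/7)
10. 6881.288ms @ 114/7 + 362.173ms (6/7)
11. 7243.461ms @ 120/7 + 362.173ms (6/7)
12. 7605.634ms @ 18 + 1267.606ms (3)
13. 8873.239ms @ 21 + 1267.606ms (3)

note 2 onset = 3b = 1267.606ms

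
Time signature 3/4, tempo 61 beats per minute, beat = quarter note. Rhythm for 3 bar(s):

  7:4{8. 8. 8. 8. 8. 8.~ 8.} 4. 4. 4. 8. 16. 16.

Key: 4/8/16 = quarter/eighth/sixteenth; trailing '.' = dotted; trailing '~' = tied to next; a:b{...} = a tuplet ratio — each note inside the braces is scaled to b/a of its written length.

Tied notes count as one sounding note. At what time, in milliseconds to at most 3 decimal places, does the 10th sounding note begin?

note 10 onset = 15/2b = 7377.049ms

1. 0.0ms @ 0 + 421.546ms (3/7)
2. 421.546ms @ 3/7 + 421.546ms (3/7)
3. 843.091ms @ 6/7 + 421.546ms (3/7)
4. 1264.637ms @ 9/7 + 421.546ms (3/7)
5. 1686.183ms @ 12/7 + 421.546ms (3/7)
6. 2107.728ms @ 15/7 + 843.091ms (6/7)
7. 2950.82ms @ 3 + 1475.41ms (3/2)
8. 4426.23ms @ 9/2 + 1475.41ms (3/2)
9. 5901.639ms @ 6 + 1475.41ms (3/2)
10. 7377.049ms @ 15/2 + 737.705ms (3/4)
11. 8114.754ms @ 33/4 + 368.852ms (3/8)
12. 8483.607ms @ 69/8 + 368.852ms (3/8)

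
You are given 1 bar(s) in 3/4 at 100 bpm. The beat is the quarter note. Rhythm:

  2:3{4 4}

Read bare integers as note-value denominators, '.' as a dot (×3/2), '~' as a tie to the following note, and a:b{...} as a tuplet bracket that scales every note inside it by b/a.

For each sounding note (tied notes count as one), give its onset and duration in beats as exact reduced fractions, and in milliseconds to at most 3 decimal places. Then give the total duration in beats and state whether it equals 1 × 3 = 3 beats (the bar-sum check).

1) 0.0ms=0b +900.0ms=3/2b
2) 900.0ms=3/2b +900.0ms=3/2b
Σ=3b of 3 (100bpm 3/4) — PASS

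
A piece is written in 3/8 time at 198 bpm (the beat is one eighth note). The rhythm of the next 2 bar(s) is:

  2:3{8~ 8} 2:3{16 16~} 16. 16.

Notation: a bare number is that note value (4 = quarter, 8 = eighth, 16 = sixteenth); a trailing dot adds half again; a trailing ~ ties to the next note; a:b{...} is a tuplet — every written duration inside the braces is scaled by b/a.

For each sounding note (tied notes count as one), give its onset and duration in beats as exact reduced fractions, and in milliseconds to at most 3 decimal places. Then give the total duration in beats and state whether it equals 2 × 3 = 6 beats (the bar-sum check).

1) 0.0ms=0b +909.091ms=3b
2) 909.091ms=3b +227.273ms=3/4b
3) 1136.364ms=15/4b +454.545ms=3/2b
4) 1590.909ms=21/4b +227.273ms=3/4b
Σ=6b of 6 (198bpm 3/8) — PASS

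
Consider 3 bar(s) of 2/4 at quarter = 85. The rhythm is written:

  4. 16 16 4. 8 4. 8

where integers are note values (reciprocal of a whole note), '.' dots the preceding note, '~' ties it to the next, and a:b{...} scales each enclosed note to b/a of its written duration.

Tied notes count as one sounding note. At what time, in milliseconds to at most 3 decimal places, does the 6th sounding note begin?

note 6 onset = 4b = 2823.529ms

1. 0.0ms @ 0 + 1058.824ms (3/2)
2. 1058.824ms @ 3/2 + 176.471ms (1/4)
3. 1235.294ms @ 7/4 + 176.471ms (1/4)
4. 1411.765ms @ 2 + 1058.824ms (3/2)
5. 2470.588ms @ 7/2 + 352.941ms (1/2)
6. 2823.529ms @ 4 + 1058.824ms (3/2)
7. 3882.353ms @ 11/2 + 352.941ms (1/2)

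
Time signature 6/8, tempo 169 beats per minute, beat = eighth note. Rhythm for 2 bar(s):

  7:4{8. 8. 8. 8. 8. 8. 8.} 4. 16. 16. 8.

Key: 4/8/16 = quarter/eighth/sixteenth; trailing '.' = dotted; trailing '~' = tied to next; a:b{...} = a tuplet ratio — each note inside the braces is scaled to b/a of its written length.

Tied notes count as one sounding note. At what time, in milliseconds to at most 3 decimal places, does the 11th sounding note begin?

note 11 onset = 21/2b = 3727.811ms

1. 0.0ms @ 0 + 304.311ms (6/7)
2. 304.311ms @ 6/7 + 304.311ms (6/7)
3. 608.622ms @ 12/7 + 304.311ms (6/7)
4. 912.933ms @ 18/7 + 304.311ms (6/7)
5. 1217.244ms @ 24/7 + 304.311ms (6/7)
6. 1521.555ms @ 30/7 + 304.311ms (6/7)
7. 1825.866ms @ 36/7 + 304.311ms (6/7)
8. 2130.178ms @ 6 + 1065.089ms (3)
9. 3195.266ms @ 9 + 266.272ms (3/4)
10. 3461.538ms @ 39/4 + 266.272ms (3/4)
11. 3727.811ms @ 21/2 + 532.544ms (3/2)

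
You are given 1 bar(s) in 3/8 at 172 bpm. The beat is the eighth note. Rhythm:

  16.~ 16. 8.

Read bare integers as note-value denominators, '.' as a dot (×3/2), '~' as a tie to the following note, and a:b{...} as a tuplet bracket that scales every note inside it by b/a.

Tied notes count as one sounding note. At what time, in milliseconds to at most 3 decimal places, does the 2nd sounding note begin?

note 2 onset = 3/2b = 523.256ms

1. 0.0ms @ 0 + 523.256ms (3/2)
2. 523.256ms @ 3/2 + 523.256ms (3/2)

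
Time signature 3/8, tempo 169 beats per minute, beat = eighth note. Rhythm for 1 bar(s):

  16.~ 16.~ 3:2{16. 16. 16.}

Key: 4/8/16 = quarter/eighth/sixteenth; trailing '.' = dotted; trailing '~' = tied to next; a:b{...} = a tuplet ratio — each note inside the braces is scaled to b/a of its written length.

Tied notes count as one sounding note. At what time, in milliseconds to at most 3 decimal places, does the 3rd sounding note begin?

note 3 onset = 5/2b = 887.574ms

1. 0.0ms @ 0 + 710.059ms (2)
2. 710.059ms @ 2 + 177.515ms (1/2)
3. 887.574ms @ 5/2 + 177.515ms (1/2)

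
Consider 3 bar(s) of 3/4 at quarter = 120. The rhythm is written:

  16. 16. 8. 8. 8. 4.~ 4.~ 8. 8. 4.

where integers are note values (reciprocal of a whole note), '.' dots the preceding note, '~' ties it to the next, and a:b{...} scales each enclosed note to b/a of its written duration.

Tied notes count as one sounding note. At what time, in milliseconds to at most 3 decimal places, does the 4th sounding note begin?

1. 0.0ms @ 0 + 187.5ms (3/8)
2. 187.5ms @ 3/8 + 187.5ms (3/8)
3. 375.0ms @ 3/4 + 375.0ms (3/4)
4. 750.0ms @ 3/2 + 375.0ms (3/4)
5. 1125.0ms @ 9/4 + 375.0ms (3/4)
6. 1500.0ms @ 3 + 1875.0ms (15/4)
7. 3375.0ms @ 27/4 + 375.0ms (3/4)
8. 3750.0ms @ 15/2 + 750.0ms (3/2)

note 4 onset = 3/2b = 750.0ms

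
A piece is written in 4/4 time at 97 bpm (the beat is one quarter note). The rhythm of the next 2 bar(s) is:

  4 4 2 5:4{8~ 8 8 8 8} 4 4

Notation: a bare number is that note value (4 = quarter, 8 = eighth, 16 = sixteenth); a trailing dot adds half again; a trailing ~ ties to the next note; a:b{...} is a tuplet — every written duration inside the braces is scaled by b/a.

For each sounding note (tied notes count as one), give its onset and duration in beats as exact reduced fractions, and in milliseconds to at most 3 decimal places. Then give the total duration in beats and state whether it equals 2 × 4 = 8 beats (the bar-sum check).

1) 0.0ms=0b +618.557ms=1b
2) 618.557ms=1b +618.557ms=1b
3) 1237.113ms=2b +1237.113ms=2b
4) 2474.227ms=4b +494.845ms=4/5b
5) 2969.072ms=24/5b +247.423ms=2/5b
6) 3216.495ms=26/5b +247.423ms=2/5b
7) 3463.918ms=28/5b +247.423ms=2/5b
8) 3711.34ms=6b +618.557ms=1b
9) 4329.897ms=7b +618.557ms=1b
Σ=8b of 8 (97bpm 4/4) — PASS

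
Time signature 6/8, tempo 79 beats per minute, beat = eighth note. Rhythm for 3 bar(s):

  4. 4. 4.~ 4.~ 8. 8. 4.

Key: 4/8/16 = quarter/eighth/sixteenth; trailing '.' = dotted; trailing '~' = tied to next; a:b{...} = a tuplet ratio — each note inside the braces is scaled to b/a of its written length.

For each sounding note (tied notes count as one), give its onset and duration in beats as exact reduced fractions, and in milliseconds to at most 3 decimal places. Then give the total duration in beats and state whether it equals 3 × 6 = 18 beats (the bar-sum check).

1) 0.0ms=0b +2278.481ms=3b
2) 2278.481ms=3b +2278.481ms=3b
3) 4556.962ms=6b +5696.203ms=15/2b
4) 10253.165ms=27/2b +1139.241ms=3/2b
5) 11392.405ms=15b +2278.481ms=3b
Σ=18b of 18 (79bpm 6/8) — PASS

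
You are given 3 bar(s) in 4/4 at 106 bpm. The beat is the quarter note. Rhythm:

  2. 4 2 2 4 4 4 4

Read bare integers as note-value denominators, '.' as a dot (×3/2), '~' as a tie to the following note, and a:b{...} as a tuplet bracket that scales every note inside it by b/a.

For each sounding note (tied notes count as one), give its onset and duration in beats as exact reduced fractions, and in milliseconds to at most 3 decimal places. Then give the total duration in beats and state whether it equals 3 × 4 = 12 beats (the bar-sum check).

1) 0.0ms=0b +1698.113ms=3b
2) 1698.113ms=3b +566.038ms=1b
3) 2264.151ms=4b +1132.075ms=2b
4) 3396.226ms=6b +1132.075ms=2b
5) 4528.302ms=8b +566.038ms=1b
6) 5094.34ms=9b +566.038ms=1b
7) 5660.377ms=10b +566.038ms=1b
8) 6226.415ms=11b +566.038ms=1b
Σ=12b of 12 (106bpm 4/4) — PASS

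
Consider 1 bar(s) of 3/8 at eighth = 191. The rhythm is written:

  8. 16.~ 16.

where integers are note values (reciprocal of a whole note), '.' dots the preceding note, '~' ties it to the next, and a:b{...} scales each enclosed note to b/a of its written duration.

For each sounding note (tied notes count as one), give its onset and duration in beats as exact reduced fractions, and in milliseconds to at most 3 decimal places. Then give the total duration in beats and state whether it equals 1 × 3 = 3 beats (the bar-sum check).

1) 0.0ms=0b +471.204ms=3/2b
2) 471.204ms=3/2b +471.204ms=3/2b
Σ=3b of 3 (191bpm 3/8) — PASS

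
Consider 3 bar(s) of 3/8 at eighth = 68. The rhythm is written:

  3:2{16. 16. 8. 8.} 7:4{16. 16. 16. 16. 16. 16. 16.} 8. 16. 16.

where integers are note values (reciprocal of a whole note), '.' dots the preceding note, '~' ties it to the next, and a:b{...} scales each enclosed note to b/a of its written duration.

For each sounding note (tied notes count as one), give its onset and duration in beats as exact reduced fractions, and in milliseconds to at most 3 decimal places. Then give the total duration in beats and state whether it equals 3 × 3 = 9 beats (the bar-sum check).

1) 0.0ms=0b +441.176ms=1/2b
2) 441.176ms=1/2b +441.176ms=1/2b
3) 882.353ms=1b +882.353ms=1b
4) 1764.706ms=2b +882.353ms=1b
5) 2647.059ms=3b +378.151ms=3/7b
6) 3025.21ms=24/7b +378.151ms=3/7b
7) 3403.361ms=27/7b +378.151ms=3/7b
8) 3781.513ms=30/7b +378.151ms=3/7b
9) 4159.664ms=33/7b +378.151ms=3/7b
10) 4537.815ms=36/7b +378.151ms=3/7b
11) 4915.966ms=39/7b +378.151ms=3/7b
12) 5294.118ms=6b +1323.529ms=3/2b
13) 6617.647ms=15/2b +661.765ms=3/4b
14) 7279.412ms=33/4b +661.765ms=3/4b
Σ=9b of 9 (68bpm 3/8) — PASS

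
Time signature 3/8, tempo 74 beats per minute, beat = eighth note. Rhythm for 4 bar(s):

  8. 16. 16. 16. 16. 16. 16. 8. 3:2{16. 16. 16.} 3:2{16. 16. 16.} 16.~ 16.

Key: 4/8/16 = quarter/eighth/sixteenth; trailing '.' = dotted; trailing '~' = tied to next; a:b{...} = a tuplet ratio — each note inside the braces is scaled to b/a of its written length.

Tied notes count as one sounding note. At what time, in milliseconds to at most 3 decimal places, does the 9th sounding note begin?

1. 0.0ms @ 0 + 1216.216ms (3/2)
2. 1216.216ms @ 3/2 + 608.108ms (3/4)
3. 1824.324ms @ 9/4 + 608.108ms (3/4)
4. 2432.432ms @ 3 + 608.108ms (3/4)
5. 3040.541ms @ 15/4 + 608.108ms (3/4)
6. 3648.649ms @ 9/2 + 608.108ms (3/4)
7. 4256.757ms @ 21/4 + 608.108ms (3/4)
8. 4864.865ms @ 6 + 1216.216ms (3/2)
9. 6081.081ms @ 15/2 + 405.405ms (1/2)
10. 6486.486ms @ 8 + 405.405ms (1/2)
11. 6891.892ms @ 17/2 + 405.405ms (1/2)
12. 7297.297ms @ 9 + 405.405ms (1/2)
13. 7702.703ms @ 19/2 + 405.405ms (1/2)
14. 8108.108ms @ 10 + 405.405ms (1/2)
15. 8513.514ms @ 21/2 + 1216.216ms (3/2)

note 9 onset = 15/2b = 6081.081ms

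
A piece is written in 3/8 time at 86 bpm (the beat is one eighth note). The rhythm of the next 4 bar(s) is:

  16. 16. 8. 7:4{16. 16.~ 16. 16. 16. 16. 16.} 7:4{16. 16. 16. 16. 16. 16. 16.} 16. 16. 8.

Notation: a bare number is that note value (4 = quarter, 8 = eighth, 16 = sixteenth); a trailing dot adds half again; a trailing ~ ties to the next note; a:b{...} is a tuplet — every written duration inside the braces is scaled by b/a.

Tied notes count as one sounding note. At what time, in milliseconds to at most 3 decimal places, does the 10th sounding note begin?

1. 0.0ms @ 0 + 523.256ms (3/4)
2. 523.256ms @ 3/4 + 523.256ms (3/4)
3. 1046.512ms @ 3/2 + 1046.512ms (3/2)
4. 2093.023ms @ 3 + 299.003ms (3/7)
5. 2392.027ms @ 24/7 + 598.007ms (6/7)
6. 2990.033ms @ 30/7 + 299.003ms (3/7)
7. 3289.037ms @ 33/7 + 299.003ms (3/7)
8. 3588.04ms @ 36/7 + 299.003ms (3/7)
9. 3887.043ms @ 39/7 + 299.003ms (3/7)
10. 4186.047ms @ 6 + 299.003ms (3/7)
11. 4485.05ms @ 45/7 + 299.003ms (3/7)
12. 4784.053ms @ 48/7 + 299.003ms (3/7)
13. 5083.056ms @ 51/7 + 299.003ms (3/7)
14. 5382.06ms @ 54/7 + 299.003ms (3/7)
15. 5681.063ms @ 57/7 + 299.003ms (3/7)
16. 5980.066ms @ 60/7 + 299.003ms (3/7)
17. 6279.07ms @ 9 + 523.256ms (3/4)
18. 6802.326ms @ 39/4 + 523.256ms (3/4)
19. 7325.581ms @ 21/2 + 1046.512ms (3/2)

note 10 onset = 6b = 4186.047ms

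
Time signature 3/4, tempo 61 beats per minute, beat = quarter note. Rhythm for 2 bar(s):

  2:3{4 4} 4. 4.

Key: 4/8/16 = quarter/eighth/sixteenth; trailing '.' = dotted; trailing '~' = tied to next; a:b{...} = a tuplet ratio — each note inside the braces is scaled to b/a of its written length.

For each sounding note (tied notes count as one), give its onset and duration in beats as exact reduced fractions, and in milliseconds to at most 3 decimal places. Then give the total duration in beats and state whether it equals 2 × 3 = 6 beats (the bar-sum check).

1) 0.0ms=0b +1475.41ms=3/2b
2) 1475.41ms=3/2b +1475.41ms=3/2b
3) 2950.82ms=3b +1475.41ms=3/2b
4) 4426.23ms=9/2b +1475.41ms=3/2b
Σ=6b of 6 (61bpm 3/4) — PASS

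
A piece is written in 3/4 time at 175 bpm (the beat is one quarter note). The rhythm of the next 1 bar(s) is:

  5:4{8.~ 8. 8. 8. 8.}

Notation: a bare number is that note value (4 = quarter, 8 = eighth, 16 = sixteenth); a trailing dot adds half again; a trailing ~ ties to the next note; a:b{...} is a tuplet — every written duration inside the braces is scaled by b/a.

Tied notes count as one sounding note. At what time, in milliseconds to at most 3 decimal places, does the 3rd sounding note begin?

1. 0.0ms @ 0 + 411.429ms (6/5)
2. 411.429ms @ 6/5 + 205.714ms (3/5)
3. 617.143ms @ 9/5 + 205.714ms (3/5)
4. 822.857ms @ 12/5 + 205.714ms (3/5)

note 3 onset = 9/5b = 617.143ms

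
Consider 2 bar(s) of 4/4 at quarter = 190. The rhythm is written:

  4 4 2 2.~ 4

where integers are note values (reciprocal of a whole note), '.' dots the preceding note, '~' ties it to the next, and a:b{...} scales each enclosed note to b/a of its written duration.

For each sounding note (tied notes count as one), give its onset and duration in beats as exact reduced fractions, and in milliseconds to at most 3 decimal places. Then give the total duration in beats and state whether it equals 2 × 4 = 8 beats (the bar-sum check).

1) 0.0ms=0b +315.789ms=1b
2) 315.789ms=1b +315.789ms=1b
3) 631.579ms=2b +631.579ms=2b
4) 1263.158ms=4b +1263.158ms=4b
Σ=8b of 8 (190bpm 4/4) — PASS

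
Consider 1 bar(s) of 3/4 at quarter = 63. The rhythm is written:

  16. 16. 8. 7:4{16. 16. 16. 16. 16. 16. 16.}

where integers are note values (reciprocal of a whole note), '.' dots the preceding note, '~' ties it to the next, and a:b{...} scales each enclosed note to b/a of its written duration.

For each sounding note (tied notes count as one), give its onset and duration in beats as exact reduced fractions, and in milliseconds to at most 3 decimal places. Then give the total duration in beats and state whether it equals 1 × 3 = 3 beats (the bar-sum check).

1) 0.0ms=0b +357.143ms=3/8b
2) 357.143ms=3/8b +357.143ms=3/8b
3) 714.286ms=3/4b +714.286ms=3/4b
4) 1428.571ms=3/2b +204.082ms=3/14b
5) 1632.653ms=12/7b +204.082ms=3/14b
6) 1836.735ms=27/14b +204.082ms=3/14b
7) 2040.816ms=15/7b +204.082ms=3/14b
8) 2244.898ms=33/14b +204.082ms=3/14b
9) 2448.98ms=18/7b +204.082ms=3/14b
10) 2653.061ms=39/14b +204.082ms=3/14b
Σ=3b of 3 (63bpm 3/4) — PASS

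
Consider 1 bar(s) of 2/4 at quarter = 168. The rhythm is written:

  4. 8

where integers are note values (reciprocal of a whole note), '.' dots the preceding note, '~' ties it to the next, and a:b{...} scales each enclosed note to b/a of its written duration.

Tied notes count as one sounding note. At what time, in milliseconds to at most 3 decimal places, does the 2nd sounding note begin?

1. 0.0ms @ 0 + 535.714ms (3/2)
2. 535.714ms @ 3/2 + 178.571ms (1/2)

note 2 onset = 3/2b = 535.714ms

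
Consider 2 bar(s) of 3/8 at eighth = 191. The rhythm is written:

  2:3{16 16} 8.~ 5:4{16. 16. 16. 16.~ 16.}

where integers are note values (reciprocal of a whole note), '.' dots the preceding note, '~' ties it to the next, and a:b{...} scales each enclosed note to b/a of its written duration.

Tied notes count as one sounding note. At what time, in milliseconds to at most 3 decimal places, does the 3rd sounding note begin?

1. 0.0ms @ 0 + 235.602ms (3/4)
2. 235.602ms @ 3/4 + 235.602ms (3/4)
3. 471.204ms @ 3/2 + 659.686ms (21/10)
4. 1130.89ms @ 18/5 + 188.482ms (3/5)
5. 1319.372ms @ 21/5 + 188.482ms (3/5)
6. 1507.853ms @ 24/5 + 376.963ms (6/5)

note 3 onset = 3/2b = 471.204ms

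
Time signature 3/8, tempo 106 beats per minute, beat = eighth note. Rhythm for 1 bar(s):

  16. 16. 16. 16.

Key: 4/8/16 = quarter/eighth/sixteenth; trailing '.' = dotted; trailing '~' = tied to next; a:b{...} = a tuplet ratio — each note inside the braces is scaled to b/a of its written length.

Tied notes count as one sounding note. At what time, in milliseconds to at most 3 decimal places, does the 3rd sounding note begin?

note 3 onset = 3/2b = 849.057ms

1. 0.0ms @ 0 + 424.528ms (3/4)
2. 424.528ms @ 3/4 + 424.528ms (3/4)
3. 849.057ms @ 3/2 + 424.528ms (3/4)
4. 1273.585ms @ 9/4 + 424.528ms (3/4)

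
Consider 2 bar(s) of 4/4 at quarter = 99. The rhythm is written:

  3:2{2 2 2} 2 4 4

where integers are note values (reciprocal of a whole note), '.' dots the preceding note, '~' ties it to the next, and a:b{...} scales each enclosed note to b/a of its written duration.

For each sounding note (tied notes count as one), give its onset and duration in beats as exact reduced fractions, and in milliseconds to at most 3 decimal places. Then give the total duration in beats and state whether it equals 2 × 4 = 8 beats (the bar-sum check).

1) 0.0ms=0b +808.081ms=4/3b
2) 808.081ms=4/3b +808.081ms=4/3b
3) 1616.162ms=8/3b +808.081ms=4/3b
4) 2424.242ms=4b +1212.121ms=2b
5) 3636.364ms=6b +606.061ms=1b
6) 4242.424ms=7b +606.061ms=1b
Σ=8b of 8 (99bpm 4/4) — PASS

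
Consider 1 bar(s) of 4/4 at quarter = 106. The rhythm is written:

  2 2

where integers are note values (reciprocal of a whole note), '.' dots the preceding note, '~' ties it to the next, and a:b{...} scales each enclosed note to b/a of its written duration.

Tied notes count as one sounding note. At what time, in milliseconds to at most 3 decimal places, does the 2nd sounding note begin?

note 2 onset = 2b = 1132.075ms

1. 0.0ms @ 0 + 1132.075ms (2)
2. 1132.075ms @ 2 + 1132.075ms (2)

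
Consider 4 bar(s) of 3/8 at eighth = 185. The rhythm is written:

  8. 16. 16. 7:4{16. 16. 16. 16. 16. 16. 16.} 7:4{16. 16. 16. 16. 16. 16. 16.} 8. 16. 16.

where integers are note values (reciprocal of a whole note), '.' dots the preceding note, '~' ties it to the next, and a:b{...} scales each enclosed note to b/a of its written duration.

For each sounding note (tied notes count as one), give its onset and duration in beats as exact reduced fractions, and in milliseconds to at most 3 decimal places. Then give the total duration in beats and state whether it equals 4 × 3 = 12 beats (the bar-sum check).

1) 0.0ms=0b +486.486ms=3/2b
2) 486.486ms=3/2b +243.243ms=3/4b
3) 729.73ms=9/4b +243.243ms=3/4b
4) 972.973ms=3b +138.996ms=3/7b
5) 1111.969ms=24/7b +138.996ms=3/7b
6) 1250.965ms=27/7b +138.996ms=3/7b
7) 1389.961ms=30/7b +138.996ms=3/7b
8) 1528.958ms=33/7b +138.996ms=3/7b
9) 1667.954ms=36/7b +138.996ms=3/7b
10) 1806.95ms=39/7b +138.996ms=3/7b
11) 1945.946ms=6b +138.996ms=3/7b
12) 2084.942ms=45/7b +138.996ms=3/7b
13) 2223.938ms=48/7b +138.996ms=3/7b
14) 2362.934ms=51/7b +138.996ms=3/7b
15) 2501.931ms=54/7b +138.996ms=3/7b
16) 2640.927ms=57/7b +138.996ms=3/7b
17) 2779.923ms=60/7b +138.996ms=3/7b
18) 2918.919ms=9b +486.486ms=3/2b
19) 3405.405ms=21/2b +243.243ms=3/4b
20) 3648.649ms=45/4b +243.243ms=3/4b
Σ=12b of 12 (185bpm 3/8) — PASS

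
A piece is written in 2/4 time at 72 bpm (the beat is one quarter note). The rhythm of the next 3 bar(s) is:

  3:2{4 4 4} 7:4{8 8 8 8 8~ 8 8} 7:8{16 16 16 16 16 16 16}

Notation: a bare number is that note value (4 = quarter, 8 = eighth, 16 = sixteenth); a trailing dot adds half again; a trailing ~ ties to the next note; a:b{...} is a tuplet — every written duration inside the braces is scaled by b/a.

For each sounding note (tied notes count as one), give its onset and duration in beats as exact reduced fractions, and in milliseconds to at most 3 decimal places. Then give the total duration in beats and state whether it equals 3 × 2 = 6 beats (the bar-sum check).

1) 0.0ms=0b +555.556ms=2/3b
2) 555.556ms=2/3b +555.556ms=2/3b
3) 1111.111ms=4/3b +555.556ms=2/3b
4) 1666.667ms=2b +238.095ms=2/7b
5) 1904.762ms=16/7b +238.095ms=2/7b
6) 2142.857ms=18/7b +238.095ms=2/7b
7) 2380.952ms=20/7b +238.095ms=2/7b
8) 2619.048ms=22/7b +476.19ms=4/7b
9) 3095.238ms=26/7b +238.095ms=2/7b
10) 3333.333ms=4b +238.095ms=2/7b
11) 3571.429ms=30/7b +238.095ms=2/7b
12) 3809.524ms=32/7b +238.095ms=2/7b
13) 4047.619ms=34/7b +238.095ms=2/7b
14) 4285.714ms=36/7b +238.095ms=2/7b
15) 4523.81ms=38/7b +238.095ms=2/7b
16) 4761.905ms=40/7b +238.095ms=2/7b
Σ=6b of 6 (72bpm 2/4) — PASS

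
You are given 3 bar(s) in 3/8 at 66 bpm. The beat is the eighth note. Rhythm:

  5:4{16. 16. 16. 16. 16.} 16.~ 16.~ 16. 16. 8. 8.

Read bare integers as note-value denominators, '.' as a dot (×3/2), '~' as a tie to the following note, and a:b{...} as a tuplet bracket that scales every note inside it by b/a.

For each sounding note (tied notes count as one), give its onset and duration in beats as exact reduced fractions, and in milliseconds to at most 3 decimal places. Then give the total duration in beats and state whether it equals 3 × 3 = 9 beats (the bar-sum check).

1) 0.0ms=0b +545.455ms=3/5b
2) 545.455ms=3/5b +545.455ms=3/5b
3) 1090.909ms=6/5b +545.455ms=3/5b
4) 1636.364ms=9/5b +545.455ms=3/5b
5) 2181.818ms=12/5b +545.455ms=3/5b
6) 2727.273ms=3b +2045.455ms=9/4b
7) 4772.727ms=21/4b +681.818ms=3/4b
8) 5454.545ms=6b +1363.636ms=3/2b
9) 6818.182ms=15/2b +1363.636ms=3/2b
Σ=9b of 9 (66bpm 3/8) — PASS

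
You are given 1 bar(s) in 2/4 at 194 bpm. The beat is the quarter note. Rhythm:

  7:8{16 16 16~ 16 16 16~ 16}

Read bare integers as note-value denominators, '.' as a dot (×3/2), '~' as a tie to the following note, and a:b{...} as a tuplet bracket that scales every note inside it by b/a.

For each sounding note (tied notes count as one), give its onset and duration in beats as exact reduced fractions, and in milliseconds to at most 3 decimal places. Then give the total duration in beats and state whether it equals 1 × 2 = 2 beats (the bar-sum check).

1) 0.0ms=0b +88.365ms=2/7b
2) 88.365ms=2/7b +88.365ms=2/7b
3) 176.73ms=4/7b +176.73ms=4/7b
4) 353.461ms=8/7b +88.365ms=2/7b
5) 441.826ms=10/7b +176.73ms=4/7b
Σ=2b of 2 (194bpm 2/4) — PASS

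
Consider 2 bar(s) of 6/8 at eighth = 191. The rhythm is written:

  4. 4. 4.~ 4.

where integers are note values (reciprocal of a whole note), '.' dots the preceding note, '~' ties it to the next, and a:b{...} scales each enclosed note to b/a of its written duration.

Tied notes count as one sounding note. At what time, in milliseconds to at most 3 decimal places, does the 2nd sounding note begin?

1. 0.0ms @ 0 + 942.408ms (3)
2. 942.408ms @ 3 + 942.408ms (3)
3. 1884.817ms @ 6 + 1884.817ms (6)

note 2 onset = 3b = 942.408ms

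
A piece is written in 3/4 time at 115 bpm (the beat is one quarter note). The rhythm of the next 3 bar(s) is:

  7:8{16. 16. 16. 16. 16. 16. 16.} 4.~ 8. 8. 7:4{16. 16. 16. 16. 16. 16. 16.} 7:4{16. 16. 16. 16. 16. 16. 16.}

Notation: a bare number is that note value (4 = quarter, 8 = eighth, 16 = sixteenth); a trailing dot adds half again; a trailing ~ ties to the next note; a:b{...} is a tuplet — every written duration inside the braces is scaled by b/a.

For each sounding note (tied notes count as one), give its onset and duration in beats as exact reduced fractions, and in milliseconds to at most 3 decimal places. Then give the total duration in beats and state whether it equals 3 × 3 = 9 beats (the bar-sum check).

1) 0.0ms=0b +223.602ms=3/7b
2) 223.602ms=3/7b +223.602ms=3/7b
3) 447.205ms=6/7b +223.602ms=3/7b
4) 670.807ms=9/7b +223.602ms=3/7b
5) 894.41ms=12/7b +223.602ms=3/7b
6) 1118.012ms=15/7b +223.602ms=3/7b
7) 1341.615ms=18/7b +223.602ms=3/7b
8) 1565.217ms=3b +1173.913ms=9/4b
9) 2739.13ms=21/4b +391.304ms=3/4b
10) 3130.435ms=6b +111.801ms=3/14b
11) 3242.236ms=87/14b +111.801ms=3/14b
12) 3354.037ms=45/7b +111.801ms=3/14b
13) 3465.839ms=93/14b +111.801ms=3/14b
14) 3577.64ms=48/7b +111.801ms=3/14b
15) 3689.441ms=99/14b +111.801ms=3/14b
16) 3801.242ms=51/7b +111.801ms=3/14b
17) 3913.043ms=15/2b +111.801ms=3/14b
18) 4024.845ms=54/7b +111.801ms=3/14b
19) 4136.646ms=111/14b +111.801ms=3/14b
20) 4248.447ms=57/7b +111.801ms=3/14b
21) 4360.248ms=117/14b +111.801ms=3/14b
22) 4472.05ms=60/7b +111.801ms=3/14b
23) 4583.851ms=123/14b +111.801ms=3/14b
Σ=9b of 9 (115bpm 3/4) — PASS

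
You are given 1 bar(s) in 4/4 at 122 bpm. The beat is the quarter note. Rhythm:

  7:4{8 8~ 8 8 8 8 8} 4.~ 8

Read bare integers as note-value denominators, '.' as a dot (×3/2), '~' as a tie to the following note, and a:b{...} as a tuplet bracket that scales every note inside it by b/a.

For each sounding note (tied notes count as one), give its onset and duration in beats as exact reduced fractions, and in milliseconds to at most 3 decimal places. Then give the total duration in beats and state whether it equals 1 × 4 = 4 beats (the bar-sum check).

1) 0.0ms=0b +140.515ms=2/7b
2) 140.515ms=2/7b +281.03ms=4/7b
3) 421.546ms=6/7b +140.515ms=2/7b
4) 562.061ms=8/7b +140.515ms=2/7b
5) 702.576ms=10/7b +140.515ms=2/7b
6) 843.091ms=12/7b +140.515ms=2/7b
7) 983.607ms=2b +983.607ms=2b
Σ=4b of 4 (122bpm 4/4) — PASS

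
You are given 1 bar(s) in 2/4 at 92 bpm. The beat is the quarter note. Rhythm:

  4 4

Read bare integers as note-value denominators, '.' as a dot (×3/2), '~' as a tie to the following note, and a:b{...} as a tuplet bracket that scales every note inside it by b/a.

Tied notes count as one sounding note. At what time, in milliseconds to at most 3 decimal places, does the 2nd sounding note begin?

note 2 onset = 1b = 652.174ms

1. 0.0ms @ 0 + 652.174ms (1)
2. 652.174ms @ 1 + 652.174ms (1)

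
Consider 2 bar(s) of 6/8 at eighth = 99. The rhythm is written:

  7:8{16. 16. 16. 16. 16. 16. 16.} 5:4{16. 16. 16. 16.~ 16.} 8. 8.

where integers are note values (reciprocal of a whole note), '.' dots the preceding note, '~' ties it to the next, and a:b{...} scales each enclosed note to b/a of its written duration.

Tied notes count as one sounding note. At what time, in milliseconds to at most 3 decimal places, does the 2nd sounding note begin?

1. 0.0ms @ 0 + 519.481ms (6/7)
2. 519.481ms @ 6/7 + 519.481ms (6/7)
3. 1038.961ms @ 12/7 + 519.481ms (6/7)
4. 1558.442ms @ 18/7 + 519.481ms (6/7)
5. 2077.922ms @ 24/7 + 519.481ms (6/7)
6. 2597.403ms @ 30/7 + 519.481ms (6/7)
7. 3116.883ms @ 36/7 + 519.481ms (6/7)
8. 3636.364ms @ 6 + 363.636ms (3/5)
9. 4000.0ms @ 33/5 + 363.636ms (3/5)
10. 4363.636ms @ 36/5 + 363.636ms (3/5)
11. 4727.273ms @ 39/5 + 727.273ms (6/5)
12. 5454.545ms @ 9 + 909.091ms (3/2)
13. 6363.636ms @ 21/2 + 909.091ms (3/2)

note 2 onset = 6/7b = 519.481ms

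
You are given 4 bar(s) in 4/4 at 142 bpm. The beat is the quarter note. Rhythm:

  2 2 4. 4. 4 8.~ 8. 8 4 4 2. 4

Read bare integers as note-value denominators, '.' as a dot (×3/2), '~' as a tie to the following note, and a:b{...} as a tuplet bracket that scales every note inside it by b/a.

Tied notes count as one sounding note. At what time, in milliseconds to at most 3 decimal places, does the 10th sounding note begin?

note 10 onset = 12b = 5070.423ms

1. 0.0ms @ 0 + 845.07ms (2)
2. 845.07ms @ 2 + 845.07ms (2)
3. 1690.141ms @ 4 + 633.803ms (3/2)
4. 2323.944ms @ 11/2 + 633.803ms (3/2)
5. 2957.746ms @ 7 + 422.535ms (1)
6. 3380.282ms @ 8 + 633.803ms (3/2)
7. 4014.085ms @ 19/2 + 211.268ms (1/2)
8. 4225.352ms @ 10 + 422.535ms (1)
9. 4647.887ms @ 11 + 422.535ms (1)
10. 5070.423ms @ 12 + 1267.606ms (3)
11. 6338.028ms @ 15 + 422.535ms (1)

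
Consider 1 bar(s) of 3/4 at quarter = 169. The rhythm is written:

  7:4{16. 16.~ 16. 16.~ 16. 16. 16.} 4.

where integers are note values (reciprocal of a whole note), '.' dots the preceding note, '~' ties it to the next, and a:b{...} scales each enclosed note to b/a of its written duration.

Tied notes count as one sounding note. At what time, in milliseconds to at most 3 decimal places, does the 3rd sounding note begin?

note 3 onset = 9/14b = 228.233ms

1. 0.0ms @ 0 + 76.078ms (3/14)
2. 76.078ms @ 3/14 + 152.156ms (3/7)
3. 228.233ms @ 9/14 + 152.156ms (3/7)
4. 380.389ms @ 15/14 + 76.078ms (3/14)
5. 456.467ms @ 9/7 + 76.078ms (3/14)
6. 532.544ms @ 3/2 + 532.544ms (3/2)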